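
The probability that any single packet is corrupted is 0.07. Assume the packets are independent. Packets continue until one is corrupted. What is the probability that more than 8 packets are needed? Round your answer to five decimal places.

0.55958

Y = number of packets to the first success; geometric, p = 0.07.
P(Y > 8) = P(first 8 all fail) = (1−p)^8 = 0.5595818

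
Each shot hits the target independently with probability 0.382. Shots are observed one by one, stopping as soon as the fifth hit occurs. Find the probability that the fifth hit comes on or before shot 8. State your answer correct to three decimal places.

Finishing within 8 shots ⇔ at least 5 successes in the first 8. With X ~ Binomial(8, 0.382), P(Y ≤ 8) = 1 − P(X ≤ 4).
  k=0: C(8,0)·0.382^0·0.618^8 = 0.02128
  k=1: C(8,1)·0.382^1·0.618^7 = 0.10521
  k=2: C(8,2)·0.382^2·0.618^6 = 0.22762
  k=3: C(8,3)·0.382^3·0.618^5 = 0.28140
  k=4: C(8,4)·0.382^4·0.618^4 = 0.21742
1 − 0.85293 = 0.14707

0.147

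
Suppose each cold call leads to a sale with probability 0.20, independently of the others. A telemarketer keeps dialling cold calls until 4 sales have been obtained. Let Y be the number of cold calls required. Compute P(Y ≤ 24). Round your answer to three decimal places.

0.736

Finishing within 24 cold calls ⇔ at least 4 successes in the first 24. With X ~ Binomial(24, 0.20), P(Y ≤ 24) = 1 − P(X ≤ 3).
  k=0: C(24,0)·0.20^0·0.80^24 = 0.00472
  k=1: C(24,1)·0.20^1·0.80^23 = 0.02833
  k=2: C(24,2)·0.20^2·0.80^22 = 0.08146
  k=3: C(24,3)·0.20^3·0.80^21 = 0.14934
1 − 0.26386 = 0.73614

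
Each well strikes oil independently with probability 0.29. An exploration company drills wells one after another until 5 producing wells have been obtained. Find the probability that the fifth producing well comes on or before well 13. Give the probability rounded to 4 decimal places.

0.3160

Finishing within 13 wells ⇔ at least 5 successes in the first 13. With X ~ Binomial(13, 0.29), P(Y ≤ 13) = 1 − P(X ≤ 4).
  k=0: C(13,0)·0.29^0·0.71^13 = 0.011651
  k=1: C(13,1)·0.29^1·0.71^12 = 0.061865
  k=2: C(13,2)·0.29^2·0.71^11 = 0.151612
  k=3: C(13,3)·0.29^3·0.71^10 = 0.227062
  k=4: C(13,4)·0.29^4·0.71^9 = 0.231859
1 − 0.684047 = 0.315953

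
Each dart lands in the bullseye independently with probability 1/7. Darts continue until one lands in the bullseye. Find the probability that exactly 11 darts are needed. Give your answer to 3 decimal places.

Geometric (trials to first success), p = 0.142857.
P(Y = 11) = (1−p)^10 · p = 0.21406 · 0.142857 = 0.03058

0.031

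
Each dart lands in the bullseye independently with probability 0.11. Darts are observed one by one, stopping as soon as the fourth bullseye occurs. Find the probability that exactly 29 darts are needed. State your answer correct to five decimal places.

Y = trial on which the fourth success occurs; negative binomial, r=4, p=0.11.
P(Y=29) = C(28,3) · p^4 · (1−p)^25
= 3276 · 0.00014641 · 0.054294 = 0.0260414

0.02604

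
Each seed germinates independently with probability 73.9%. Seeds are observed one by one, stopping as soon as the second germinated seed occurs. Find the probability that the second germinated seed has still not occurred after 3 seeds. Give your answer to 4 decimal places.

0.1688

Needing more than 3 seeds ⇔ fewer than 2 successes in the first 3. With X ~ Binomial(3, 0.739), P(Y > 3) = P(X ≤ 1).
  k=0: C(3,0)·0.739^0·0.261^3 = 0.017780
  k=1: C(3,1)·0.739^1·0.261^2 = 0.151024
P(X ≤ 1) = 0.168804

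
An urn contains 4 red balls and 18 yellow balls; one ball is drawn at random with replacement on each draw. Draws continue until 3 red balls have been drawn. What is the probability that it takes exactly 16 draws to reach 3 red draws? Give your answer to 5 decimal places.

0.04647

Y = trial on which the third success occurs; negative binomial, r=3, p=0.181818.
P(Y=16) = C(15,2) · p^3 · (1−p)^13
= 105 · 0.0060105 · 0.073629 = 0.0464675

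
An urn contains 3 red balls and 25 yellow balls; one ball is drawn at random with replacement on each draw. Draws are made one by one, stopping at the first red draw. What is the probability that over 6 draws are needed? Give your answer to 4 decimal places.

Y = number of draws to the first success; geometric, p = 0.107143.
P(Y > 6) = P(first 6 all fail) = (1−p)^6 = 0.506631

0.5066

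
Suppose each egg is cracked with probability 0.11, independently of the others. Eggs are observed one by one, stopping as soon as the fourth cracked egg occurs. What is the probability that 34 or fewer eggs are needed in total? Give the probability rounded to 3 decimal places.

0.523

Finishing within 34 eggs ⇔ at least 4 successes in the first 34. With X ~ Binomial(34, 0.11), P(Y ≤ 34) = 1 − P(X ≤ 3).
  k=0: C(34,0)·0.11^0·0.89^34 = 0.01902
  k=1: C(34,1)·0.11^1·0.89^33 = 0.07994
  k=2: C(34,2)·0.11^2·0.89^32 = 0.16302
  k=3: C(34,3)·0.11^3·0.89^31 = 0.21491
1 − 0.47688 = 0.52312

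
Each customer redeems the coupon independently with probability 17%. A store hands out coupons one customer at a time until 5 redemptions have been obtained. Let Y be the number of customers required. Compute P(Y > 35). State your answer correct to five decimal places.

Needing more than 35 customers ⇔ fewer than 5 successes in the first 35. With X ~ Binomial(35, 0.17), P(Y > 35) = P(X ≤ 4).
  k=0: C(35,0)·0.17^0·0.83^35 = 0.0014714
  k=1: C(35,1)·0.17^1·0.83^34 = 0.0105480
  k=2: C(35,2)·0.17^2·0.83^33 = 0.0367275
  k=3: C(35,3)·0.17^3·0.83^32 = 0.0827476
  k=4: C(35,4)·0.17^4·0.83^31 = 0.1355864
P(X ≤ 4) = 0.2670810

0.26708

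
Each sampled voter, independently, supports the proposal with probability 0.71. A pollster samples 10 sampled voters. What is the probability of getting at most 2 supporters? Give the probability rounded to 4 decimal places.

X ~ Binomial(10, 0.71); P(X ≤ 2) = Σ C(10,k) p^k (1−p)^(10−k) over k:
  k=0: C(10,0)·0.71^0·0.29^10 = 0.000004
  k=1: C(10,1)·0.71^1·0.29^9 = 0.000103
  k=2: C(10,2)·0.71^2·0.29^8 = 0.001135
Total = 0.001242

0.0012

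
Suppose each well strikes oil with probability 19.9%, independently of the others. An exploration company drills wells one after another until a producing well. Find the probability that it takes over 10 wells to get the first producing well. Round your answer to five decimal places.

0.10872

Y = number of wells to the first success; geometric, p = 0.199.
P(Y > 10) = P(first 10 all fail) = (1−p)^10 = 0.1087239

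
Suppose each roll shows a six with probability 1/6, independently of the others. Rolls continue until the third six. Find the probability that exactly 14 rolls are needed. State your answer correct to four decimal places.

Y = trial on which the third success occurs; negative binomial, r=3, p=0.166667.
P(Y=14) = C(13,2) · p^3 · (1−p)^11
= 78 · 0.0046296 · 0.13459 = 0.048601

0.0486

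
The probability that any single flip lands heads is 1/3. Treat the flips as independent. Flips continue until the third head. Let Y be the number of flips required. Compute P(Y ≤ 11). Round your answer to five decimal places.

0.76589

Finishing within 11 flips ⇔ at least 3 successes in the first 11. With X ~ Binomial(11, 0.333333), P(Y ≤ 11) = 1 − P(X ≤ 2).
  k=0: C(11,0)·0.333333^0·0.666667^11 = 0.0115610
  k=1: C(11,1)·0.333333^1·0.666667^10 = 0.0635856
  k=2: C(11,2)·0.333333^2·0.666667^9 = 0.1589640
1 − 0.2341107 = 0.7658893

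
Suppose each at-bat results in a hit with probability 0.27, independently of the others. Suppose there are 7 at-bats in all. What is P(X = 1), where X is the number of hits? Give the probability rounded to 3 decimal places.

X ~ Binomial(n=7, p=0.27).
P(X=1) = C(7,1) · p^1 · (1−p)^6
= 7 · 0.27 · 0.15133 = 0.28602

0.286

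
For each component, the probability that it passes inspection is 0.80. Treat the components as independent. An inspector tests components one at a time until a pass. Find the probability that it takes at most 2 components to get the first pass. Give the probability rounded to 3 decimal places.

Y = number of components to the first success; geometric, p = 0.80.
P(Y ≤ 2) = 1 − (1−p)^2 = 1 − 0.04000 = 0.96000

0.960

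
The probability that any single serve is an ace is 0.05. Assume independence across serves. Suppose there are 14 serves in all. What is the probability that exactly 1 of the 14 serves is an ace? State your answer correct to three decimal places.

0.359

X ~ Binomial(n=14, p=0.05).
P(X=1) = C(14,1) · p^1 · (1−p)^13
= 14 · 0.05 · 0.51334 = 0.35934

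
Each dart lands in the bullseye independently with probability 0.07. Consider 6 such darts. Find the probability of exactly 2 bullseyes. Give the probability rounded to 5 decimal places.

0.05498

X ~ Binomial(n=6, p=0.07).
P(X=2) = C(6,2) · p^2 · (1−p)^4
= 15 · 0.0049 · 0.74805 = 0.0549818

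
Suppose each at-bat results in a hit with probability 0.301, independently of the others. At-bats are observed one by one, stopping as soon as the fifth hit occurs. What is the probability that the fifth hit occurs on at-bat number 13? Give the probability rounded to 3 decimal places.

0.070

Y = trial on which the fifth success occurs; negative binomial, r=5, p=0.301.
P(Y=13) = C(12,4) · p^5 · (1−p)^8
= 495 · 0.0024708 · 0.056992 = 0.06970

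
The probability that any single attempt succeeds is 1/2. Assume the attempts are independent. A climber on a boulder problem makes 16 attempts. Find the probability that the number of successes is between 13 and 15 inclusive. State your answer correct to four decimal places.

0.0106

X ~ Binomial(16, 0.50); P(13 ≤ X ≤ 15) = Σ C(16,k) p^k (1−p)^(16−k) over k:
  k=13: C(16,13)·0.50^13·0.50^3 = 0.008545
  k=14: C(16,14)·0.50^14·0.50^2 = 0.001831
  k=15: C(16,15)·0.50^15·0.50^1 = 0.000244
Total = 0.010620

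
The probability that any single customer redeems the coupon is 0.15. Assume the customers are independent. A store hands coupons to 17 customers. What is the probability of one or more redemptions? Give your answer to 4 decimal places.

0.9369

P(at least one) = 1 − P(none) = 1 − (1 − 0.15)^17
= 1 − 0.063113 = 0.936887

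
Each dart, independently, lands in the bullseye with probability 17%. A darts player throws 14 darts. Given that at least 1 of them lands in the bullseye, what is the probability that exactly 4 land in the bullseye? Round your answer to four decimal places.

0.1400

X ~ Binomial(14, 0.17). Want P(X=4 | X≥1) = P(X=4) / P(X≥1).
P(X=4) = C(14,4)·0.17^4·0.83^10 = 0.129721
P(X≥1) = 1 − 0.073637 = 0.926363
Ratio = 0.129721 / 0.926363 = 0.140033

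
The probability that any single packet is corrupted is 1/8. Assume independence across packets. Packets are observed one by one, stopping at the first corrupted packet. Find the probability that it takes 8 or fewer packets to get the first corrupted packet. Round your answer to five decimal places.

Y = number of packets to the first success; geometric, p = 0.125.
P(Y ≤ 8) = 1 − (1−p)^8 = 1 − 0.3436089 = 0.6563911

0.65639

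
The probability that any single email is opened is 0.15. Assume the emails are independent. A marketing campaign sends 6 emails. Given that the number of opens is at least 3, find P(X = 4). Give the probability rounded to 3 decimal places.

0.116

X ~ Binomial(6, 0.15). Want P(X=4 | X≥3) = P(X=4) / P(X≥3).
P(X=4) = C(6,4)·0.15^4·0.85^2 = 0.00549
P(X≥3) = 1 − 0.37715 − 0.39933 − 0.17618 = 0.04734
Ratio = 0.00549 / 0.04734 = 0.11590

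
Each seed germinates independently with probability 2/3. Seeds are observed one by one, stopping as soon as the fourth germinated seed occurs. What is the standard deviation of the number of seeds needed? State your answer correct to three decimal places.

Y = total seeds until the fourth success; negative binomial with r=4, p=0.666667.
SD(Y) = √[r(1−p)/p²] = √(3.00000) = 1.73205

1.732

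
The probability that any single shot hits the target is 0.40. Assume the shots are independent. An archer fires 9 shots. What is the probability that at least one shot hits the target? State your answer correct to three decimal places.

P(at least one) = 1 − P(none) = 1 − (1 − 0.40)^9
= 1 − 0.01008 = 0.98992

0.990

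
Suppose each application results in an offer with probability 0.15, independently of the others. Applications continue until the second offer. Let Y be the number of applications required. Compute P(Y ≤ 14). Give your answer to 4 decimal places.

Finishing within 14 applications ⇔ at least 2 successes in the first 14. With X ~ Binomial(14, 0.15), P(Y ≤ 14) = 1 − P(X ≤ 1).
  k=0: C(14,0)·0.15^0·0.85^14 = 0.102770
  k=1: C(14,1)·0.15^1·0.85^13 = 0.253902
1 − 0.356671 = 0.643329

0.6433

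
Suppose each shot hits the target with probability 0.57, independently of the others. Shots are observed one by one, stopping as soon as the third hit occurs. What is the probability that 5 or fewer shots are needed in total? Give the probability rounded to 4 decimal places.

Finishing within 5 shots ⇔ at least 3 successes in the first 5. With X ~ Binomial(5, 0.57), P(Y ≤ 5) = 1 − P(X ≤ 2).
  k=0: C(5,0)·0.57^0·0.43^5 = 0.014701
  k=1: C(5,1)·0.57^1·0.43^4 = 0.097436
  k=2: C(5,2)·0.57^2·0.43^3 = 0.258318
1 − 0.370455 = 0.629545

0.6295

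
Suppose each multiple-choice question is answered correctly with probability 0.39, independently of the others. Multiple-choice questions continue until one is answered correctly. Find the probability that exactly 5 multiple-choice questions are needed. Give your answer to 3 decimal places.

0.054

Geometric (trials to first success), p = 0.39.
P(Y = 5) = (1−p)^4 · p = 0.13846 · 0.39 = 0.05400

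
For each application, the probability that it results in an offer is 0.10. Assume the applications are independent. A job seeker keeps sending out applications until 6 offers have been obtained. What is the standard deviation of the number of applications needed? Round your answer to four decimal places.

23.2379

Y = total applications until the sixth success; negative binomial with r=6, p=0.10.
SD(Y) = √[r(1−p)/p²] = √(540.000000) = 23.237900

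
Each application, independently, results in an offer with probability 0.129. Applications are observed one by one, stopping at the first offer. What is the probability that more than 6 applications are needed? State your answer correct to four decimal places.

Y = number of applications to the first success; geometric, p = 0.129.
P(Y > 6) = P(first 6 all fail) = (1−p)^6 = 0.436625

0.4366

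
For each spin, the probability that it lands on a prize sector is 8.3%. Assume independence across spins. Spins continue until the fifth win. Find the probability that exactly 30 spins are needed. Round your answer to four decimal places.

0.0107

Y = trial on which the fifth success occurs; negative binomial, r=5, p=0.083.
P(Y=30) = C(29,4) · p^5 · (1−p)^25
= 23751 · 3.939e-06 · 0.11461 = 0.010723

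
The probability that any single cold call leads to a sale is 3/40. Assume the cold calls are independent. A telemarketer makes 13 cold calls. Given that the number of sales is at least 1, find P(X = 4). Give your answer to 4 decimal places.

X ~ Binomial(13, 0.075). Want P(X=4 | X≥1) = P(X=4) / P(X≥1).
P(X=4) = C(13,4)·0.075^4·0.925^9 = 0.011216
P(X≥1) = 1 − 0.362946 = 0.637054
Ratio = 0.011216 / 0.637054 = 0.017606

0.0176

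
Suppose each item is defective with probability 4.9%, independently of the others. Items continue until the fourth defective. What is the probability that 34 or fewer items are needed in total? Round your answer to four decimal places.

0.0832

Finishing within 34 items ⇔ at least 4 successes in the first 34. With X ~ Binomial(34, 0.049), P(Y ≤ 34) = 1 − P(X ≤ 3).
  k=0: C(34,0)·0.049^0·0.951^34 = 0.181191
  k=1: C(34,1)·0.049^1·0.951^33 = 0.317418
  k=2: C(34,2)·0.049^2·0.951^32 = 0.269856
  k=3: C(34,3)·0.049^3·0.951^31 = 0.148312
1 − 0.916777 = 0.083223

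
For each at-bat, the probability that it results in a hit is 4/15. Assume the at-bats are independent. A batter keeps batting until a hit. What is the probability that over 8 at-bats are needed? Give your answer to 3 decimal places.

Y = number of at-bats to the first success; geometric, p = 0.266667.
P(Y > 8) = P(first 8 all fail) = (1−p)^8 = 0.08364

0.084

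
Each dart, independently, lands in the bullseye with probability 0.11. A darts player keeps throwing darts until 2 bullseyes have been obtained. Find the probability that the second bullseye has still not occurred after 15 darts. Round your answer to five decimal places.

0.49693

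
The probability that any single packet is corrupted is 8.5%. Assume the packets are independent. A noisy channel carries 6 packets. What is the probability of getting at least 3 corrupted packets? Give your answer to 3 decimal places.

X ~ Binomial(6, 0.085); P(X ≥ 3) = Σ C(6,k) p^k (1−p)^(6−k) over k:
  k=3: C(6,3)·0.085^3·0.915^3 = 0.00941
  k=4: C(6,4)·0.085^4·0.915^2 = 0.00066
  k=5: C(6,5)·0.085^5·0.915^1 = 0.00002
  k=6: C(6,6)·0.085^6·0.915^0 = 0.00000
Total = 0.01009

0.010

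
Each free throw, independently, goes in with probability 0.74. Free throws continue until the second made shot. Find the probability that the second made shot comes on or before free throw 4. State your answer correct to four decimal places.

Finishing within 4 free throws ⇔ at least 2 successes in the first 4. With X ~ Binomial(4, 0.74), P(Y ≤ 4) = 1 − P(X ≤ 1).
  k=0: C(4,0)·0.74^0·0.26^4 = 0.004570
  k=1: C(4,1)·0.74^1·0.26^3 = 0.052025
1 − 0.056595 = 0.943405

0.9434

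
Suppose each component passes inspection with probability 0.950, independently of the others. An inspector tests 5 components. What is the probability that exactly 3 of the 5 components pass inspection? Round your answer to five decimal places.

0.02143

X ~ Binomial(n=5, p=0.95).
P(X=3) = C(5,3) · p^3 · (1−p)^2
= 10 · 0.85737 · 0.0025 = 0.0214344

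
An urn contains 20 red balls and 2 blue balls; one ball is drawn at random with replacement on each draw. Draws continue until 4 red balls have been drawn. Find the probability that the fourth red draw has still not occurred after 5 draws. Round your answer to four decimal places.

0.0686

Needing more than 5 draws ⇔ fewer than 4 successes in the first 5. With X ~ Binomial(5, 0.909091), P(Y > 5) = P(X ≤ 3).
  k=0: C(5,0)·0.909091^0·0.090909^5 = 0.000006
  k=1: C(5,1)·0.909091^1·0.090909^4 = 0.000310
  k=2: C(5,2)·0.909091^2·0.090909^3 = 0.006209
  k=3: C(5,3)·0.909091^3·0.090909^2 = 0.062092
P(X ≤ 3) = 0.068618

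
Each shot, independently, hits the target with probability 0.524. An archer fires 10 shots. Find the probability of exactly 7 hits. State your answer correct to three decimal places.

X ~ Binomial(n=10, p=0.524).
P(X=7) = C(10,7) · p^7 · (1−p)^3
= 120 · 0.010847 · 0.10785 = 0.14039

0.140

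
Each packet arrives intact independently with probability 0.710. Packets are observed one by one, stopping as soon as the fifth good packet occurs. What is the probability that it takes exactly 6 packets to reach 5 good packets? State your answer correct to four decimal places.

Y = trial on which the fifth success occurs; negative binomial, r=5, p=0.71.
P(Y=6) = C(5,4) · p^5 · (1−p)^1
= 5 · 0.18042 · 0.29 = 0.261613

0.2616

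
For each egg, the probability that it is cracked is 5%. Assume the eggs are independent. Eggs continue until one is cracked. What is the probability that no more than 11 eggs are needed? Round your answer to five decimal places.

0.43120

Y = number of eggs to the first success; geometric, p = 0.05.
P(Y ≤ 11) = 1 − (1−p)^11 = 1 − 0.5688001 = 0.4311999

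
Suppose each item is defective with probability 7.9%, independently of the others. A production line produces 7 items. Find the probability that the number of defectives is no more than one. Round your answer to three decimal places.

X ~ Binomial(7, 0.079); P(X ≤ 1) = Σ C(7,k) p^k (1−p)^(7−k) over k:
  k=0: C(7,0)·0.079^0·0.921^7 = 0.56210
  k=1: C(7,1)·0.079^1·0.921^6 = 0.33751
Total = 0.89961

0.900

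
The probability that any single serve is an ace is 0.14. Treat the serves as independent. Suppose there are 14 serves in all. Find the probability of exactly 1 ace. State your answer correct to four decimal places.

X ~ Binomial(n=14, p=0.14).
P(X=1) = C(14,1) · p^1 · (1−p)^13
= 14 · 0.14 · 0.14076 = 0.275890

0.2759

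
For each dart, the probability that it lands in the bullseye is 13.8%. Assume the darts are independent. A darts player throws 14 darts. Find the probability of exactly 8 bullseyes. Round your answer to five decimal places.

X ~ Binomial(n=14, p=0.138).
P(X=8) = C(14,8) · p^8 · (1−p)^6
= 3003 · 1.3153e-07 · 0.41025 = 0.0001620

0.00016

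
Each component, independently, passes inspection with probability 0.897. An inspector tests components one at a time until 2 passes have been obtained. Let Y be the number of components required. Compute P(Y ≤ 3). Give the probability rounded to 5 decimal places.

0.97036

Finishing within 3 components ⇔ at least 2 successes in the first 3. With X ~ Binomial(3, 0.897), P(Y ≤ 3) = 1 − P(X ≤ 1).
  k=0: C(3,0)·0.897^0·0.103^3 = 0.0010927
  k=1: C(3,1)·0.897^1·0.103^2 = 0.0285488
1 − 0.0296415 = 0.9703585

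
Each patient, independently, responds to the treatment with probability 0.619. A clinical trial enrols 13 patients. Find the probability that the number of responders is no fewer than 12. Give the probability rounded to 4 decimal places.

0.0176

X ~ Binomial(13, 0.619); P(X ≥ 12) = Σ C(13,k) p^k (1−p)^(13−k) over k:
  k=12: C(13,12)·0.619^12·0.381^1 = 0.015673
  k=13: C(13,13)·0.619^13·0.381^0 = 0.001959
Total = 0.017632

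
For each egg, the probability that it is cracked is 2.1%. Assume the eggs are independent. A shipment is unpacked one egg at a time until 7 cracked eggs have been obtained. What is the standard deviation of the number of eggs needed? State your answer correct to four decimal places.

124.6583

Y = total eggs until the seventh success; negative binomial with r=7, p=0.021.
SD(Y) = √[r(1−p)/p²] = √(15539.682540) = 124.658263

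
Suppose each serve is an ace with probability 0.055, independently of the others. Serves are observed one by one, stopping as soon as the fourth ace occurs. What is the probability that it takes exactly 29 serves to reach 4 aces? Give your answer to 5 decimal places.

Y = trial on which the fourth success occurs; negative binomial, r=4, p=0.055.
P(Y=29) = C(28,3) · p^4 · (1−p)^25
= 3276 · 9.1506e-06 · 0.24311 = 0.0072877

0.00729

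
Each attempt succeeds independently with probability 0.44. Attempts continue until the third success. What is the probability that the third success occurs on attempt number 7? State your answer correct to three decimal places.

0.126

Y = trial on which the third success occurs; negative binomial, r=3, p=0.44.
P(Y=7) = C(6,2) · p^3 · (1−p)^4
= 15 · 0.085184 · 0.098345 = 0.12566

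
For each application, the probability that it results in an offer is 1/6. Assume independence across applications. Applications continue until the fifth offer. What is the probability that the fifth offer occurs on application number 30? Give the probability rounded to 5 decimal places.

Y = trial on which the fifth success occurs; negative binomial, r=5, p=0.166667.
P(Y=30) = C(29,4) · p^5 · (1−p)^25
= 23751 · 0.0001286 · 0.010483 = 0.0320180

0.03202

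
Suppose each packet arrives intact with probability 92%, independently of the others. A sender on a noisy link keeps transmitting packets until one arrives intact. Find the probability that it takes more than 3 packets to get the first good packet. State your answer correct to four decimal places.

0.0005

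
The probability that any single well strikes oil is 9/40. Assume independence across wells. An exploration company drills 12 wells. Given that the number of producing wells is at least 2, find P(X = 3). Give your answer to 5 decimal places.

0.32014

X ~ Binomial(12, 0.225). Want P(X=3 | X≥2) = P(X=3) / P(X≥2).
P(X=3) = C(12,3)·0.225^3·0.775^9 = 0.2527467
P(X≥2) = 1 − 0.0469484 − 0.1635620 = 0.7894896
Ratio = 0.2527467 / 0.7894896 = 0.3201394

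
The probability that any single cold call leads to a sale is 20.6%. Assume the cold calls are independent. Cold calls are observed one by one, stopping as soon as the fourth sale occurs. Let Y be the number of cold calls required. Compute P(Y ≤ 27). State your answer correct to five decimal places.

Finishing within 27 cold calls ⇔ at least 4 successes in the first 27. With X ~ Binomial(27, 0.206), P(Y ≤ 27) = 1 − P(X ≤ 3).
  k=0: C(27,0)·0.206^0·0.794^27 = 0.0019731
  k=1: C(27,1)·0.206^1·0.794^26 = 0.0138218
  k=2: C(27,2)·0.206^2·0.794^25 = 0.0466181
  k=3: C(27,3)·0.206^3·0.794^24 = 0.1007905
1 − 0.1632035 = 0.8367965

0.83680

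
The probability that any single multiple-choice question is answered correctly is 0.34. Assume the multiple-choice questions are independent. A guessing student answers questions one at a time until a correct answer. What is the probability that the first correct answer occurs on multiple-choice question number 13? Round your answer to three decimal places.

0.002

Geometric (trials to first success), p = 0.34.
P(Y = 13) = (1−p)^12 · p = 0.0068317 · 0.34 = 0.00232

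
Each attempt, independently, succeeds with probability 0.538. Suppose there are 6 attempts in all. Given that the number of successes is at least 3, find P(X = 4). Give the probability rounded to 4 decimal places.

X ~ Binomial(6, 0.538). Want P(X=4 | X≥3) = P(X=4) / P(X≥3).
P(X=4) = C(6,4)·0.538^4·0.462^2 = 0.268228
P(X≥3) = 1 − 0.009724 − 0.067943 − 0.197799 = 0.724534
Ratio = 0.268228 / 0.724534 = 0.370208

0.3702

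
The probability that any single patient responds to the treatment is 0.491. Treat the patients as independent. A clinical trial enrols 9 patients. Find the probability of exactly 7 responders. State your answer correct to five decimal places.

X ~ Binomial(n=9, p=0.491).
P(X=7) = C(9,7) · p^7 · (1−p)^2
= 36 · 0.0068797 · 0.25908 = 0.0641665

0.06417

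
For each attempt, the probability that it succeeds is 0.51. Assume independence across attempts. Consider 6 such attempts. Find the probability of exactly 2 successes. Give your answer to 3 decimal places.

0.225

X ~ Binomial(n=6, p=0.51).
P(X=2) = C(6,2) · p^2 · (1−p)^4
= 15 · 0.2601 · 0.057648 = 0.22491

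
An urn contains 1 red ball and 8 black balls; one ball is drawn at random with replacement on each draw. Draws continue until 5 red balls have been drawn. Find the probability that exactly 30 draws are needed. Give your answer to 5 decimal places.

0.02117

Y = trial on which the fifth success occurs; negative binomial, r=5, p=0.111111.
P(Y=30) = C(29,4) · p^5 · (1−p)^25
= 23751 · 1.6935e-05 · 0.052624 = 0.0211669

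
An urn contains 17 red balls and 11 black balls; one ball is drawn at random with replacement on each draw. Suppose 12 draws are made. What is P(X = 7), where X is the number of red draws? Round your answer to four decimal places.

X ~ Binomial(n=12, p=0.607143).
P(X=7) = C(12,7) · p^7 · (1−p)^5
= 792 · 0.030411 · 0.0093578 = 0.225390

0.2254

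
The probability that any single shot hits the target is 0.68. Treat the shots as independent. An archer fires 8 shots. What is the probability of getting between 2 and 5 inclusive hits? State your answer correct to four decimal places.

X ~ Binomial(8, 0.68); P(2 ≤ X ≤ 5) = Σ C(8,k) p^k (1−p)^(8−k) over k:
  k=2: C(8,2)·0.68^2·0.32^6 = 0.013902
  k=3: C(8,3)·0.68^3·0.32^5 = 0.059083
  k=4: C(8,4)·0.68^4·0.32^4 = 0.156940
  k=5: C(8,5)·0.68^5·0.32^3 = 0.266798
Total = 0.496723

0.4967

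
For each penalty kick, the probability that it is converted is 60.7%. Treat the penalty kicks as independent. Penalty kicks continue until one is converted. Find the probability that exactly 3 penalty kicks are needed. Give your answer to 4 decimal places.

Geometric (trials to first success), p = 0.607.
P(Y = 3) = (1−p)^2 · p = 0.15445 · 0.607 = 0.093751

0.0938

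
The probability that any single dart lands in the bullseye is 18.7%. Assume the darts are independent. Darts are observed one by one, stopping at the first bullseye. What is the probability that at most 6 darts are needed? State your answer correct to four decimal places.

0.7112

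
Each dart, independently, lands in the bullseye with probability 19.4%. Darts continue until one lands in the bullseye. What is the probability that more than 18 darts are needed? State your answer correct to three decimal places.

0.021

Y = number of darts to the first success; geometric, p = 0.194.
P(Y > 18) = P(first 18 all fail) = (1−p)^18 = 0.02061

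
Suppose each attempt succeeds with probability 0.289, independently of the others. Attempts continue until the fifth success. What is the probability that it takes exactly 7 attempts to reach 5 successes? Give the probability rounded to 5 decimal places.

0.01529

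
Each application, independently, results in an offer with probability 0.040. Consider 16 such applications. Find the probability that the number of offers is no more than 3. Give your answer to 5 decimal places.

0.99684

X ~ Binomial(16, 0.04); P(X ≤ 3) = Σ C(16,k) p^k (1−p)^(16−k) over k:
  k=0: C(16,0)·0.04^0·0.96^16 = 0.5204029
  k=1: C(16,1)·0.04^1·0.96^15 = 0.3469353
  k=2: C(16,2)·0.04^2·0.96^14 = 0.1084173
  k=3: C(16,3)·0.04^3·0.96^13 = 0.0210811
Total = 0.9968366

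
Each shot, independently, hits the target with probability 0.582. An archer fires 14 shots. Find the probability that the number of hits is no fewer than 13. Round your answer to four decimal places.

0.0057

X ~ Binomial(14, 0.582); P(X ≥ 13) = Σ C(14,k) p^k (1−p)^(14−k) over k:
  k=13: C(14,13)·0.582^13·0.418^1 = 0.005144
  k=14: C(14,14)·0.582^14·0.418^0 = 0.000512
Total = 0.005656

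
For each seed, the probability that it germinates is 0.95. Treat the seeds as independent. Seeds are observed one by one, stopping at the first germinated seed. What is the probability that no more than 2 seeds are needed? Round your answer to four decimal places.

Y = number of seeds to the first success; geometric, p = 0.95.
P(Y ≤ 2) = 1 − (1−p)^2 = 1 − 0.002500 = 0.997500

0.9975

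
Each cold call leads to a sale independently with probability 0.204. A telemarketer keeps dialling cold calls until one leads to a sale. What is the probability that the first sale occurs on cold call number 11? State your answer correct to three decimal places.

0.021

Geometric (trials to first success), p = 0.204.
P(Y = 11) = (1−p)^10 · p = 0.10212 · 0.204 = 0.02083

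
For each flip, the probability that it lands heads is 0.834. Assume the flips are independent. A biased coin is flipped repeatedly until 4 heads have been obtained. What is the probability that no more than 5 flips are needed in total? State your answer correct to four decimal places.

0.8050

Finishing within 5 flips ⇔ at least 4 successes in the first 5. With X ~ Binomial(5, 0.834), P(Y ≤ 5) = 1 − P(X ≤ 3).
  k=0: C(5,0)·0.834^0·0.166^5 = 0.000126
  k=1: C(5,1)·0.834^1·0.166^4 = 0.003166
  k=2: C(5,2)·0.834^2·0.166^3 = 0.031817
  k=3: C(5,3)·0.834^3·0.166^2 = 0.159851
1 − 0.194960 = 0.805040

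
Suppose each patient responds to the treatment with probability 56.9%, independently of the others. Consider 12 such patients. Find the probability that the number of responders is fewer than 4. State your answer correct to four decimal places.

0.0262

X ~ Binomial(12, 0.569); P(X ≤ 3) = Σ C(12,k) p^k (1−p)^(12−k) over k:
  k=0: C(12,0)·0.569^0·0.431^12 = 0.000041
  k=1: C(12,1)·0.569^1·0.431^11 = 0.000651
  k=2: C(12,2)·0.569^2·0.431^10 = 0.004727
  k=3: C(12,3)·0.569^3·0.431^9 = 0.020800
Total = 0.026218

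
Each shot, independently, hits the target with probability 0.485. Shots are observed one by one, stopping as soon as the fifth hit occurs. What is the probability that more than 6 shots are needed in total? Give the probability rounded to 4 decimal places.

Needing more than 6 shots ⇔ fewer than 5 successes in the first 6. With X ~ Binomial(6, 0.485), P(Y > 6) = P(X ≤ 4).
  k=0: C(6,0)·0.485^0·0.515^6 = 0.018657
  k=1: C(6,1)·0.485^1·0.515^5 = 0.105421
  k=2: C(6,2)·0.485^2·0.515^4 = 0.248201
  k=3: C(6,3)·0.485^3·0.515^3 = 0.311657
  k=4: C(6,4)·0.485^4·0.515^2 = 0.220127
P(X ≤ 4) = 0.904063

0.9041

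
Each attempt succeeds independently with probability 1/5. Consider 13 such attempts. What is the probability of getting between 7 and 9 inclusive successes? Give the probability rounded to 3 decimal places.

0.007

X ~ Binomial(13, 0.20); P(7 ≤ X ≤ 9) = Σ C(13,k) p^k (1−p)^(13−k) over k:
  k=7: C(13,7)·0.20^7·0.80^6 = 0.00576
  k=8: C(13,8)·0.20^8·0.80^5 = 0.00108
  k=9: C(13,9)·0.20^9·0.80^4 = 0.00015
Total = 0.00699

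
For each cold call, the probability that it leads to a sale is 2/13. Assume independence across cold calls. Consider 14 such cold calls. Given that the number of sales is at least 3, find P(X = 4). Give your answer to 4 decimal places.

0.2868

X ~ Binomial(14, 0.153846). Want P(X=4 | X≥3) = P(X=4) / P(X≥3).
P(X=4) = C(14,4)·0.153846^4·0.846154^10 = 0.105505
P(X≥3) = 1 − 0.096447 − 0.245503 − 0.290139 = 0.367911
Ratio = 0.105505 / 0.367911 = 0.286769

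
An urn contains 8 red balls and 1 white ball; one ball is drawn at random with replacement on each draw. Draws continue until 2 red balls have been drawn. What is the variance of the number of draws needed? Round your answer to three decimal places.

0.281

Y = total draws until the second success; negative binomial with r=2, p=0.888889.
Var(Y) = r(1−p)/p² = 2·0.111111 / 0.888889² = 0.28125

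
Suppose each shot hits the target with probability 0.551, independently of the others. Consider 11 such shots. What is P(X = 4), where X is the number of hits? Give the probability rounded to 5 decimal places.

0.11190

X ~ Binomial(n=11, p=0.551).
P(X=4) = C(11,4) · p^4 · (1−p)^7
= 330 · 0.092174 · 0.003679 = 0.1119038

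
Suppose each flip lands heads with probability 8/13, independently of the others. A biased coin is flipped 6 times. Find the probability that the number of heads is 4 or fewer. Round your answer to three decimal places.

X ~ Binomial(6, 0.615385); P(X ≤ 4) = Σ C(6,k) p^k (1−p)^(6−k) over k:
  k=0: C(6,0)·0.615385^0·0.384615^6 = 0.00324
  k=1: C(6,1)·0.615385^1·0.384615^5 = 0.03108
  k=2: C(6,2)·0.615385^2·0.384615^4 = 0.12431
  k=3: C(6,3)·0.615385^3·0.384615^3 = 0.26519
  k=4: C(6,4)·0.615385^4·0.384615^2 = 0.31822
Total = 0.74203

0.742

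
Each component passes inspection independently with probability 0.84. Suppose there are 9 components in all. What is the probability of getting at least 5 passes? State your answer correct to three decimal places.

X ~ Binomial(9, 0.84); P(X ≥ 5) = Σ C(9,k) p^k (1−p)^(9−k) over k:
  k=5: C(9,5)·0.84^5·0.16^4 = 0.03453
  k=6: C(9,6)·0.84^6·0.16^3 = 0.12087
  k=7: C(9,7)·0.84^7·0.16^2 = 0.27196
  k=8: C(9,8)·0.84^8·0.16^1 = 0.35694
  k=9: C(9,9)·0.84^9·0.16^0 = 0.20822
Total = 0.99252

0.993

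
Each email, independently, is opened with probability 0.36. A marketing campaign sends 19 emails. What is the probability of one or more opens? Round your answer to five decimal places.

P(at least one) = 1 − P(none) = 1 − (1 − 0.36)^19
= 1 − 0.0002077 = 0.9997923

0.99979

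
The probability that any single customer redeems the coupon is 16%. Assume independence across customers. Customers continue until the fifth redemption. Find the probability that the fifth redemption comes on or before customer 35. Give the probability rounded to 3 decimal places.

0.679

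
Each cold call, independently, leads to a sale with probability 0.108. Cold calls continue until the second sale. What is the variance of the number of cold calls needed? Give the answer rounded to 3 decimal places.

152.949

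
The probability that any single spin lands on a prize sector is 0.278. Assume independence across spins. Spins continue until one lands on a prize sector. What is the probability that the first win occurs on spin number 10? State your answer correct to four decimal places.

0.0148

Geometric (trials to first success), p = 0.278.
P(Y = 10) = (1−p)^9 · p = 0.053313 · 0.278 = 0.014821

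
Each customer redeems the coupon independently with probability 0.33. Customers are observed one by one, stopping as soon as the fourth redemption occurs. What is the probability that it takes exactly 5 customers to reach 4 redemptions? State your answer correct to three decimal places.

Y = trial on which the fourth success occurs; negative binomial, r=4, p=0.33.
P(Y=5) = C(4,3) · p^4 · (1−p)^1
= 4 · 0.011859 · 0.67 = 0.03178

0.032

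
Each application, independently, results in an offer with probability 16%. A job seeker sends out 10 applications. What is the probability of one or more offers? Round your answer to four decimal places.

0.8251

P(at least one) = 1 − P(none) = 1 − (1 − 0.16)^10
= 1 − 0.174901 = 0.825099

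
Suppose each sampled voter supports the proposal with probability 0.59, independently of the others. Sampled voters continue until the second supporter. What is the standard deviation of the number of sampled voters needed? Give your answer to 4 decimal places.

1.5348

Y = total sampled voters until the second success; negative binomial with r=2, p=0.59.
SD(Y) = √[r(1−p)/p²] = √(2.355645) = 1.534811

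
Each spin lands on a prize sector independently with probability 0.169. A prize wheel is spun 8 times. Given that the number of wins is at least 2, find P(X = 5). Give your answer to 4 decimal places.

X ~ Binomial(8, 0.169). Want P(X=5 | X≥2) = P(X=5) / P(X≥2).
P(X=5) = C(8,5)·0.169^5·0.831^3 = 0.004430
P(X≥2) = 1 − 0.227409 − 0.369985 = 0.402606
Ratio = 0.004430 / 0.402606 = 0.011004

0.0110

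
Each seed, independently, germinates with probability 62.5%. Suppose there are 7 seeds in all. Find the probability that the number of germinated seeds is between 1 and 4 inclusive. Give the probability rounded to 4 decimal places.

0.5236

X ~ Binomial(7, 0.625); P(1 ≤ X ≤ 4) = Σ C(7,k) p^k (1−p)^(7−k) over k:
  k=1: C(7,1)·0.625^1·0.375^6 = 0.012167
  k=2: C(7,2)·0.625^2·0.375^5 = 0.060833
  k=3: C(7,3)·0.625^3·0.375^4 = 0.168979
  k=4: C(7,4)·0.625^4·0.375^3 = 0.281632
Total = 0.523610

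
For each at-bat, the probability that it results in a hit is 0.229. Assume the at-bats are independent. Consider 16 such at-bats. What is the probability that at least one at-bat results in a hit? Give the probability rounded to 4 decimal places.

P(at least one) = 1 − P(none) = 1 − (1 − 0.229)^16
= 1 − 0.015591 = 0.984409

0.9844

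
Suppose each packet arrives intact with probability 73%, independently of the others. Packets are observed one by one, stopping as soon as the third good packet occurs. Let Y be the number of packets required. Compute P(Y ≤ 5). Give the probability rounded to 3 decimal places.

0.874

Finishing within 5 packets ⇔ at least 3 successes in the first 5. With X ~ Binomial(5, 0.73), P(Y ≤ 5) = 1 − P(X ≤ 2).
  k=0: C(5,0)·0.73^0·0.27^5 = 0.00143
  k=1: C(5,1)·0.73^1·0.27^4 = 0.01940
  k=2: C(5,2)·0.73^2·0.27^3 = 0.10489
1 − 0.12572 = 0.87428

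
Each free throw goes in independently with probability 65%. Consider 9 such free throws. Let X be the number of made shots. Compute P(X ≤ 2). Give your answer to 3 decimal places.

0.011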